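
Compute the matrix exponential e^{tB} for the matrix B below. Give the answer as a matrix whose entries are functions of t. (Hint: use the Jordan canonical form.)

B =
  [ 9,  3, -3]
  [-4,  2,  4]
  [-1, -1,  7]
e^{tB} =
  [3*t*exp(6*t) + exp(6*t), 3*t*exp(6*t), -3*t*exp(6*t)]
  [-4*t*exp(6*t), -4*t*exp(6*t) + exp(6*t), 4*t*exp(6*t)]
  [-t*exp(6*t), -t*exp(6*t), t*exp(6*t) + exp(6*t)]

Strategy: write B = P · J · P⁻¹ where J is a Jordan canonical form, so e^{tB} = P · e^{tJ} · P⁻¹, and e^{tJ} can be computed block-by-block.

B has Jordan form
J =
  [6, 1, 0]
  [0, 6, 0]
  [0, 0, 6]
(up to reordering of blocks).

Per-block formulas:
  For a 1×1 block at λ = 6: exp(t · [6]) = [e^(6t)].
  For a 2×2 Jordan block J_2(6): exp(t · J_2(6)) = e^(6t)·(I + t·N), where N is the 2×2 nilpotent shift.

After assembling e^{tJ} and conjugating by P, we get:

e^{tB} =
  [3*t*exp(6*t) + exp(6*t), 3*t*exp(6*t), -3*t*exp(6*t)]
  [-4*t*exp(6*t), -4*t*exp(6*t) + exp(6*t), 4*t*exp(6*t)]
  [-t*exp(6*t), -t*exp(6*t), t*exp(6*t) + exp(6*t)]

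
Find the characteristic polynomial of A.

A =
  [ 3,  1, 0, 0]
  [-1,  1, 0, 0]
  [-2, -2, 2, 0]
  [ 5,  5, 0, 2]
x^4 - 8*x^3 + 24*x^2 - 32*x + 16

Expanding det(x·I − A) (e.g. by cofactor expansion or by noting that A is similar to its Jordan form J, which has the same characteristic polynomial as A) gives
  χ_A(x) = x^4 - 8*x^3 + 24*x^2 - 32*x + 16
which factors as (x - 2)^4. The eigenvalues (with algebraic multiplicities) are λ = 2 with multiplicity 4.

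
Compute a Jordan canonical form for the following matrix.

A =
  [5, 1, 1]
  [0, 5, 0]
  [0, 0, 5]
J_2(5) ⊕ J_1(5)

The characteristic polynomial is
  det(x·I − A) = x^3 - 15*x^2 + 75*x - 125 = (x - 5)^3

Eigenvalues and multiplicities (the geometric multiplicity of λ is n − rank(A − λI), which equals the number of Jordan blocks for λ):
  λ = 5: algebraic multiplicity = 3, geometric multiplicity = 2

Determining the block sizes for each eigenvalue:
  λ = 5: 2 blocks summing to 3 forces exactly one block of size 2 and the rest size 1 → block sizes [2, 1]

Assembling the blocks gives a Jordan form
J =
  [5, 1, 0]
  [0, 5, 0]
  [0, 0, 5]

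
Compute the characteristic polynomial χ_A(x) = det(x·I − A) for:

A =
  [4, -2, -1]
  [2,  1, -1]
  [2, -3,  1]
x^3 - 6*x^2 + 12*x - 8

Expanding det(x·I − A) (e.g. by cofactor expansion or by noting that A is similar to its Jordan form J, which has the same characteristic polynomial as A) gives
  χ_A(x) = x^3 - 6*x^2 + 12*x - 8
which factors as (x - 2)^3. The eigenvalues (with algebraic multiplicities) are λ = 2 with multiplicity 3.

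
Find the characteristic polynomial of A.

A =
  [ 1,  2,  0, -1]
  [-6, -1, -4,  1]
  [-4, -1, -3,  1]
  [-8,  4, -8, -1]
x^4 + 4*x^3 + 6*x^2 + 4*x + 1

Expanding det(x·I − A) (e.g. by cofactor expansion or by noting that A is similar to its Jordan form J, which has the same characteristic polynomial as A) gives
  χ_A(x) = x^4 + 4*x^3 + 6*x^2 + 4*x + 1
which factors as (x + 1)^4. The eigenvalues (with algebraic multiplicities) are λ = -1 with multiplicity 4.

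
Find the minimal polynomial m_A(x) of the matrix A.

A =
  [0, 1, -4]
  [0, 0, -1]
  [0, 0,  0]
x^3

The characteristic polynomial is χ_A(x) = x^3, so the eigenvalues are known. The minimal polynomial is
  m_A(x) = Π_λ (x − λ)^{k_λ}
where k_λ is the size of the *largest* Jordan block for λ (equivalently, the smallest k with (A − λI)^k v = 0 for every generalised eigenvector v of λ).

  λ = 0: largest Jordan block has size 3, contributing (x − 0)^3

So m_A(x) = x^3 = x^3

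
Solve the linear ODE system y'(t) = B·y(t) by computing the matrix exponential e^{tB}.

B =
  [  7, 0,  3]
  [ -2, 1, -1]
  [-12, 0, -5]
e^{tB} =
  [6*t*exp(t) + exp(t), 0, 3*t*exp(t)]
  [-2*t*exp(t), exp(t), -t*exp(t)]
  [-12*t*exp(t), 0, -6*t*exp(t) + exp(t)]

Strategy: write B = P · J · P⁻¹ where J is a Jordan canonical form, so e^{tB} = P · e^{tJ} · P⁻¹, and e^{tJ} can be computed block-by-block.

B has Jordan form
J =
  [1, 1, 0]
  [0, 1, 0]
  [0, 0, 1]
(up to reordering of blocks).

Per-block formulas:
  For a 1×1 block at λ = 1: exp(t · [1]) = [e^(1t)].
  For a 2×2 Jordan block J_2(1): exp(t · J_2(1)) = e^(1t)·(I + t·N), where N is the 2×2 nilpotent shift.

After assembling e^{tJ} and conjugating by P, we get:

e^{tB} =
  [6*t*exp(t) + exp(t), 0, 3*t*exp(t)]
  [-2*t*exp(t), exp(t), -t*exp(t)]
  [-12*t*exp(t), 0, -6*t*exp(t) + exp(t)]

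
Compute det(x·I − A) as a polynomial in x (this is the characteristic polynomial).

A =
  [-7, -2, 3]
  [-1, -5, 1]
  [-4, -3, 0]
x^3 + 12*x^2 + 48*x + 64

Expanding det(x·I − A) (e.g. by cofactor expansion or by noting that A is similar to its Jordan form J, which has the same characteristic polynomial as A) gives
  χ_A(x) = x^3 + 12*x^2 + 48*x + 64
which factors as (x + 4)^3. The eigenvalues (with algebraic multiplicities) are λ = -4 with multiplicity 3.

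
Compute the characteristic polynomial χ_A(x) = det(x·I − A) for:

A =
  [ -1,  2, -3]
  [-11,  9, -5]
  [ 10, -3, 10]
x^3 - 18*x^2 + 108*x - 216

Expanding det(x·I − A) (e.g. by cofactor expansion or by noting that A is similar to its Jordan form J, which has the same characteristic polynomial as A) gives
  χ_A(x) = x^3 - 18*x^2 + 108*x - 216
which factors as (x - 6)^3. The eigenvalues (with algebraic multiplicities) are λ = 6 with multiplicity 3.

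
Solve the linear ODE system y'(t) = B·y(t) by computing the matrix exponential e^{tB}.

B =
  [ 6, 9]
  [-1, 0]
e^{tB} =
  [3*t*exp(3*t) + exp(3*t), 9*t*exp(3*t)]
  [-t*exp(3*t), -3*t*exp(3*t) + exp(3*t)]

Strategy: write B = P · J · P⁻¹ where J is a Jordan canonical form, so e^{tB} = P · e^{tJ} · P⁻¹, and e^{tJ} can be computed block-by-block.

B has Jordan form
J =
  [3, 1]
  [0, 3]
(up to reordering of blocks).

Per-block formulas:
  For a 2×2 Jordan block J_2(3): exp(t · J_2(3)) = e^(3t)·(I + t·N), where N is the 2×2 nilpotent shift.

After assembling e^{tJ} and conjugating by P, we get:

e^{tB} =
  [3*t*exp(3*t) + exp(3*t), 9*t*exp(3*t)]
  [-t*exp(3*t), -3*t*exp(3*t) + exp(3*t)]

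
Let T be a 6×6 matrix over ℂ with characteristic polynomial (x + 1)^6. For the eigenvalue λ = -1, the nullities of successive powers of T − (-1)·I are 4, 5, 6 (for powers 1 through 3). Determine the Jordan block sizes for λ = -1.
Block sizes for λ = -1: [3, 1, 1, 1]

From the dimensions of kernels of powers, the number of Jordan blocks of size at least j is d_j − d_{j−1} where d_j = dim ker(N^j) (with d_0 = 0). Computing the differences gives [4, 1, 1].
The number of blocks of size exactly k is (#blocks of size ≥ k) − (#blocks of size ≥ k + 1), so the partition is: 3 block(s) of size 1, 1 block(s) of size 3.
In nonincreasing order the block sizes are [3, 1, 1, 1].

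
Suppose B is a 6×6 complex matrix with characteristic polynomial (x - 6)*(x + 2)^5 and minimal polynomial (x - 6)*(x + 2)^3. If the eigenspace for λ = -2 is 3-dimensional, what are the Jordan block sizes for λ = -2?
Block sizes for λ = -2: [3, 1, 1]

Step 1 — from the characteristic polynomial, algebraic multiplicity of λ = -2 is 5. From dim ker(B − (-2)·I) = 3, there are exactly 3 Jordan blocks for λ = -2.
Step 2 — from the minimal polynomial, the factor (x + 2)^3 tells us the largest block for λ = -2 has size 3.
Step 3 — with total size 5, 3 blocks, and largest block 3, the block sizes (in nonincreasing order) are [3, 1, 1].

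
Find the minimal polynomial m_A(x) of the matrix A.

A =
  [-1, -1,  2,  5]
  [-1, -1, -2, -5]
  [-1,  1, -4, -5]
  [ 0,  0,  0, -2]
x^2 + 4*x + 4

The characteristic polynomial is χ_A(x) = (x + 2)^4, so the eigenvalues are known. The minimal polynomial is
  m_A(x) = Π_λ (x − λ)^{k_λ}
where k_λ is the size of the *largest* Jordan block for λ (equivalently, the smallest k with (A − λI)^k v = 0 for every generalised eigenvector v of λ).

  λ = -2: largest Jordan block has size 2, contributing (x + 2)^2

So m_A(x) = (x + 2)^2 = x^2 + 4*x + 4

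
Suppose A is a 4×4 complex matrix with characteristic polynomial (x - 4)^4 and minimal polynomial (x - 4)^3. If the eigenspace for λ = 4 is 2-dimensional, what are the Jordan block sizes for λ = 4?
Block sizes for λ = 4: [3, 1]

Step 1 — from the characteristic polynomial, algebraic multiplicity of λ = 4 is 4. From dim ker(A − (4)·I) = 2, there are exactly 2 Jordan blocks for λ = 4.
Step 2 — from the minimal polynomial, the factor (x − 4)^3 tells us the largest block for λ = 4 has size 3.
Step 3 — with total size 4, 2 blocks, and largest block 3, the block sizes (in nonincreasing order) are [3, 1].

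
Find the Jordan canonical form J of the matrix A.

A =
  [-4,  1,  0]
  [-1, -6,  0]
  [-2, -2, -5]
J_2(-5) ⊕ J_1(-5)

The characteristic polynomial is
  det(x·I − A) = x^3 + 15*x^2 + 75*x + 125 = (x + 5)^3

Eigenvalues and multiplicities (the geometric multiplicity of λ is n − rank(A − λI), which equals the number of Jordan blocks for λ):
  λ = -5: algebraic multiplicity = 3, geometric multiplicity = 2

Determining the block sizes for each eigenvalue:
  λ = -5: 2 blocks summing to 3 forces exactly one block of size 2 and the rest size 1 → block sizes [2, 1]

Assembling the blocks gives a Jordan form
J =
  [-5,  1,  0]
  [ 0, -5,  0]
  [ 0,  0, -5]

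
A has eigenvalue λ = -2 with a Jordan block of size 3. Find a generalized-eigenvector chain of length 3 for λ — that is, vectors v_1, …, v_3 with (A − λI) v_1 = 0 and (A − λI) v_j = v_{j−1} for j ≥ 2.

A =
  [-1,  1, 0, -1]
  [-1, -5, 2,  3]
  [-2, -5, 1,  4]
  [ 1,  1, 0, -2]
A Jordan chain for λ = -2 of length 3:
v_1 = (-1, 1, 1, 0)ᵀ
v_2 = (1, -1, -2, 1)ᵀ
v_3 = (1, 0, 0, 0)ᵀ

Let N = A − (-2)·I. We want v_3 with N^3 v_3 = 0 but N^2 v_3 ≠ 0; then v_{j-1} := N · v_j for j = 3, …, 2.

Pick v_3 = (1, 0, 0, 0)ᵀ.
Then v_2 = N · v_3 = (1, -1, -2, 1)ᵀ.
Then v_1 = N · v_2 = (-1, 1, 1, 0)ᵀ.

Sanity check: (A − (-2)·I) v_1 = (0, 0, 0, 0)ᵀ = 0. ✓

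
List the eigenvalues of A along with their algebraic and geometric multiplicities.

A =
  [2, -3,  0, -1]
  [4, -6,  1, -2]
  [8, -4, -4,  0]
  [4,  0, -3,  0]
λ = -2: alg = 4, geom = 2

Step 1 — factor the characteristic polynomial to read off the algebraic multiplicities:
  χ_A(x) = (x + 2)^4

Step 2 — compute geometric multiplicities via the rank-nullity identity g(λ) = n − rank(A − λI):
  rank(A − (-2)·I) = 2, so dim ker(A − (-2)·I) = n − 2 = 2

Summary:
  λ = -2: algebraic multiplicity = 4, geometric multiplicity = 2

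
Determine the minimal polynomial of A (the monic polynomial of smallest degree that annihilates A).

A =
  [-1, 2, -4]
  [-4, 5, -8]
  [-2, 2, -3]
x^2 - 1

The characteristic polynomial is χ_A(x) = (x - 1)^2*(x + 1), so the eigenvalues are known. The minimal polynomial is
  m_A(x) = Π_λ (x − λ)^{k_λ}
where k_λ is the size of the *largest* Jordan block for λ (equivalently, the smallest k with (A − λI)^k v = 0 for every generalised eigenvector v of λ).

  λ = -1: largest Jordan block has size 1, contributing (x + 1)
  λ = 1: largest Jordan block has size 1, contributing (x − 1)

So m_A(x) = (x - 1)*(x + 1) = x^2 - 1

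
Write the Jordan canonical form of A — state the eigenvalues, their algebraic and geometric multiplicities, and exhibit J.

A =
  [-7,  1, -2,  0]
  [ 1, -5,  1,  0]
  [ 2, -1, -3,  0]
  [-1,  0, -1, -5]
J_3(-5) ⊕ J_1(-5)

The characteristic polynomial is
  det(x·I − A) = x^4 + 20*x^3 + 150*x^2 + 500*x + 625 = (x + 5)^4

Eigenvalues and multiplicities (the geometric multiplicity of λ is n − rank(A − λI), which equals the number of Jordan blocks for λ):
  λ = -5: algebraic multiplicity = 4, geometric multiplicity = 2

Determining the block sizes for each eigenvalue:
  λ = -5: with am = 4 and gm = 2, the partition is not yet determined (e.g. several partitions of 4 into 2 parts exist). Let N = A − (-5)·I. Computing rank(N^1) = 2, rank(N^2) = 1, rank(N^3) = 0; the number of blocks of size ≥ j is rank(N^{j−1}) − rank(N^j), giving [2, 1, 1]. So we have 1 block(s) of size 3, 1 block(s) of size 1 → block sizes [3, 1]

Assembling the blocks gives a Jordan form
J =
  [-5,  1,  0,  0]
  [ 0, -5,  1,  0]
  [ 0,  0, -5,  0]
  [ 0,  0,  0, -5]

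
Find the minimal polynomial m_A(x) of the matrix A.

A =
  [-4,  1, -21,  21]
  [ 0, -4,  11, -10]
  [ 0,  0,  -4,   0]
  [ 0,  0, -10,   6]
x^4 + 6*x^3 - 24*x^2 - 224*x - 384

The characteristic polynomial is χ_A(x) = (x - 6)*(x + 4)^3, so the eigenvalues are known. The minimal polynomial is
  m_A(x) = Π_λ (x − λ)^{k_λ}
where k_λ is the size of the *largest* Jordan block for λ (equivalently, the smallest k with (A − λI)^k v = 0 for every generalised eigenvector v of λ).

  λ = -4: largest Jordan block has size 3, contributing (x + 4)^3
  λ = 6: largest Jordan block has size 1, contributing (x − 6)

So m_A(x) = (x - 6)*(x + 4)^3 = x^4 + 6*x^3 - 24*x^2 - 224*x - 384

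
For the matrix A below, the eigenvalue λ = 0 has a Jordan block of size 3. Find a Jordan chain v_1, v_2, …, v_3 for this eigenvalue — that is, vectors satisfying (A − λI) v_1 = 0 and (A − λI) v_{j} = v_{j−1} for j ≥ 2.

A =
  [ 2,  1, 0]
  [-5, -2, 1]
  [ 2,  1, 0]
A Jordan chain for λ = 0 of length 3:
v_1 = (-1, 2, -1)ᵀ
v_2 = (2, -5, 2)ᵀ
v_3 = (1, 0, 0)ᵀ

Let N = A − (0)·I. We want v_3 with N^3 v_3 = 0 but N^2 v_3 ≠ 0; then v_{j-1} := N · v_j for j = 3, …, 2.

Pick v_3 = (1, 0, 0)ᵀ.
Then v_2 = N · v_3 = (2, -5, 2)ᵀ.
Then v_1 = N · v_2 = (-1, 2, -1)ᵀ.

Sanity check: (A − (0)·I) v_1 = (0, 0, 0)ᵀ = 0. ✓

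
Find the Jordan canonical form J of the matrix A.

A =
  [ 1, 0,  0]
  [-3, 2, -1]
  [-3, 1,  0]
J_2(1) ⊕ J_1(1)

The characteristic polynomial is
  det(x·I − A) = x^3 - 3*x^2 + 3*x - 1 = (x - 1)^3

Eigenvalues and multiplicities (the geometric multiplicity of λ is n − rank(A − λI), which equals the number of Jordan blocks for λ):
  λ = 1: algebraic multiplicity = 3, geometric multiplicity = 2

Determining the block sizes for each eigenvalue:
  λ = 1: 2 blocks summing to 3 forces exactly one block of size 2 and the rest size 1 → block sizes [2, 1]

Assembling the blocks gives a Jordan form
J =
  [1, 1, 0]
  [0, 1, 0]
  [0, 0, 1]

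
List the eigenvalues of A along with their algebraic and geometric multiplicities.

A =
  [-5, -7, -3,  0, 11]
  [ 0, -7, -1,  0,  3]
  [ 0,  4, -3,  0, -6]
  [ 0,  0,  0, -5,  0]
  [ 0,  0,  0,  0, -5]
λ = -5: alg = 5, geom = 3

Step 1 — factor the characteristic polynomial to read off the algebraic multiplicities:
  χ_A(x) = (x + 5)^5

Step 2 — compute geometric multiplicities via the rank-nullity identity g(λ) = n − rank(A − λI):
  rank(A − (-5)·I) = 2, so dim ker(A − (-5)·I) = n − 2 = 3

Summary:
  λ = -5: algebraic multiplicity = 5, geometric multiplicity = 3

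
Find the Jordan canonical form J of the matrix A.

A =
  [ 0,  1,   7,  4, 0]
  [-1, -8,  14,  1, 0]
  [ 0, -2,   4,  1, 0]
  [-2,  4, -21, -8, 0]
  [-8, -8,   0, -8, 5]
J_2(-3) ⊕ J_2(-3) ⊕ J_1(5)

The characteristic polynomial is
  det(x·I − A) = x^5 + 7*x^4 - 6*x^3 - 162*x^2 - 459*x - 405 = (x - 5)*(x + 3)^4

Eigenvalues and multiplicities (the geometric multiplicity of λ is n − rank(A − λI), which equals the number of Jordan blocks for λ):
  λ = -3: algebraic multiplicity = 4, geometric multiplicity = 2
  λ = 5: algebraic multiplicity = 1, geometric multiplicity = 1

Determining the block sizes for each eigenvalue:
  λ = -3: with am = 4 and gm = 2, the partition is not yet determined (e.g. several partitions of 4 into 2 parts exist). Let N = A − (-3)·I. Computing rank(N^1) = 3, rank(N^2) = 1; the number of blocks of size ≥ j is rank(N^{j−1}) − rank(N^j), giving [2, 2]. So we have 2 block(s) of size 2 → block sizes [2, 2]
  λ = 5: one block (gm = 1), so the single block has size am = 1 → block sizes [1]

Assembling the blocks gives a Jordan form
J =
  [-3,  1,  0,  0, 0]
  [ 0, -3,  0,  0, 0]
  [ 0,  0, -3,  1, 0]
  [ 0,  0,  0, -3, 0]
  [ 0,  0,  0,  0, 5]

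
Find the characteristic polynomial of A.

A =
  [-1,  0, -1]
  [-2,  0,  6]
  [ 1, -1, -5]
x^3 + 6*x^2 + 12*x + 8

Expanding det(x·I − A) (e.g. by cofactor expansion or by noting that A is similar to its Jordan form J, which has the same characteristic polynomial as A) gives
  χ_A(x) = x^3 + 6*x^2 + 12*x + 8
which factors as (x + 2)^3. The eigenvalues (with algebraic multiplicities) are λ = -2 with multiplicity 3.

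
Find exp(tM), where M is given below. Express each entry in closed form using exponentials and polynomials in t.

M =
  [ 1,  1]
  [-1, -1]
e^{tM} =
  [t + 1, t]
  [-t, 1 - t]

Strategy: write M = P · J · P⁻¹ where J is a Jordan canonical form, so e^{tM} = P · e^{tJ} · P⁻¹, and e^{tJ} can be computed block-by-block.

M has Jordan form
J =
  [0, 1]
  [0, 0]
(up to reordering of blocks).

Per-block formulas:
  For a 2×2 Jordan block J_2(0): exp(t · J_2(0)) = e^(0t)·(I + t·N), where N is the 2×2 nilpotent shift.

After assembling e^{tJ} and conjugating by P, we get:

e^{tM} =
  [t + 1, t]
  [-t, 1 - t]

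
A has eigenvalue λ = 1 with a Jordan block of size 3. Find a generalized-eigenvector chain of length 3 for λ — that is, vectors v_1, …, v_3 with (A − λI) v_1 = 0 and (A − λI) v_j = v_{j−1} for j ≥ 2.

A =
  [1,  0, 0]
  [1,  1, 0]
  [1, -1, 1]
A Jordan chain for λ = 1 of length 3:
v_1 = (0, 0, -1)ᵀ
v_2 = (0, 1, 1)ᵀ
v_3 = (1, 0, 0)ᵀ

Let N = A − (1)·I. We want v_3 with N^3 v_3 = 0 but N^2 v_3 ≠ 0; then v_{j-1} := N · v_j for j = 3, …, 2.

Pick v_3 = (1, 0, 0)ᵀ.
Then v_2 = N · v_3 = (0, 1, 1)ᵀ.
Then v_1 = N · v_2 = (0, 0, -1)ᵀ.

Sanity check: (A − (1)·I) v_1 = (0, 0, 0)ᵀ = 0. ✓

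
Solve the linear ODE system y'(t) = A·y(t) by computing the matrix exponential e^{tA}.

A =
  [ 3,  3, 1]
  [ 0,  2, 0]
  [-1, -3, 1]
e^{tA} =
  [t*exp(2*t) + exp(2*t), 3*t*exp(2*t), t*exp(2*t)]
  [0, exp(2*t), 0]
  [-t*exp(2*t), -3*t*exp(2*t), -t*exp(2*t) + exp(2*t)]

Strategy: write A = P · J · P⁻¹ where J is a Jordan canonical form, so e^{tA} = P · e^{tJ} · P⁻¹, and e^{tJ} can be computed block-by-block.

A has Jordan form
J =
  [2, 1, 0]
  [0, 2, 0]
  [0, 0, 2]
(up to reordering of blocks).

Per-block formulas:
  For a 2×2 Jordan block J_2(2): exp(t · J_2(2)) = e^(2t)·(I + t·N), where N is the 2×2 nilpotent shift.
  For a 1×1 block at λ = 2: exp(t · [2]) = [e^(2t)].

After assembling e^{tJ} and conjugating by P, we get:

e^{tA} =
  [t*exp(2*t) + exp(2*t), 3*t*exp(2*t), t*exp(2*t)]
  [0, exp(2*t), 0]
  [-t*exp(2*t), -3*t*exp(2*t), -t*exp(2*t) + exp(2*t)]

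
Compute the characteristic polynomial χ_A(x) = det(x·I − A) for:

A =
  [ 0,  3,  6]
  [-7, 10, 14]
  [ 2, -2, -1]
x^3 - 9*x^2 + 27*x - 27

Expanding det(x·I − A) (e.g. by cofactor expansion or by noting that A is similar to its Jordan form J, which has the same characteristic polynomial as A) gives
  χ_A(x) = x^3 - 9*x^2 + 27*x - 27
which factors as (x - 3)^3. The eigenvalues (with algebraic multiplicities) are λ = 3 with multiplicity 3.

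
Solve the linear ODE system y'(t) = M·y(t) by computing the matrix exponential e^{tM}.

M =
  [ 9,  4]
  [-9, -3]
e^{tM} =
  [6*t*exp(3*t) + exp(3*t), 4*t*exp(3*t)]
  [-9*t*exp(3*t), -6*t*exp(3*t) + exp(3*t)]

Strategy: write M = P · J · P⁻¹ where J is a Jordan canonical form, so e^{tM} = P · e^{tJ} · P⁻¹, and e^{tJ} can be computed block-by-block.

M has Jordan form
J =
  [3, 1]
  [0, 3]
(up to reordering of blocks).

Per-block formulas:
  For a 2×2 Jordan block J_2(3): exp(t · J_2(3)) = e^(3t)·(I + t·N), where N is the 2×2 nilpotent shift.

After assembling e^{tJ} and conjugating by P, we get:

e^{tM} =
  [6*t*exp(3*t) + exp(3*t), 4*t*exp(3*t)]
  [-9*t*exp(3*t), -6*t*exp(3*t) + exp(3*t)]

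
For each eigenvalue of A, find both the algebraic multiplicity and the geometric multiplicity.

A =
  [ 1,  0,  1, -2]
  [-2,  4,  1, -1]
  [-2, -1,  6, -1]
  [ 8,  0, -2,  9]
λ = 5: alg = 4, geom = 2

Step 1 — factor the characteristic polynomial to read off the algebraic multiplicities:
  χ_A(x) = (x - 5)^4

Step 2 — compute geometric multiplicities via the rank-nullity identity g(λ) = n − rank(A − λI):
  rank(A − (5)·I) = 2, so dim ker(A − (5)·I) = n − 2 = 2

Summary:
  λ = 5: algebraic multiplicity = 4, geometric multiplicity = 2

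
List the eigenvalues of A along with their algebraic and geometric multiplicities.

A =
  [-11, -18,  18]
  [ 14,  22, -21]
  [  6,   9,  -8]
λ = 1: alg = 3, geom = 2

Step 1 — factor the characteristic polynomial to read off the algebraic multiplicities:
  χ_A(x) = (x - 1)^3

Step 2 — compute geometric multiplicities via the rank-nullity identity g(λ) = n − rank(A − λI):
  rank(A − (1)·I) = 1, so dim ker(A − (1)·I) = n − 1 = 2

Summary:
  λ = 1: algebraic multiplicity = 3, geometric multiplicity = 2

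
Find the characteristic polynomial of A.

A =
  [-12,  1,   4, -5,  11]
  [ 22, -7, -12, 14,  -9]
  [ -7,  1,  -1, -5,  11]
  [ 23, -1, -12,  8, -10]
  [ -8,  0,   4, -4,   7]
x^5 + 5*x^4 - 50*x^3 - 250*x^2 + 625*x + 3125

Expanding det(x·I − A) (e.g. by cofactor expansion or by noting that A is similar to its Jordan form J, which has the same characteristic polynomial as A) gives
  χ_A(x) = x^5 + 5*x^4 - 50*x^3 - 250*x^2 + 625*x + 3125
which factors as (x - 5)^2*(x + 5)^3. The eigenvalues (with algebraic multiplicities) are λ = -5 with multiplicity 3, λ = 5 with multiplicity 2.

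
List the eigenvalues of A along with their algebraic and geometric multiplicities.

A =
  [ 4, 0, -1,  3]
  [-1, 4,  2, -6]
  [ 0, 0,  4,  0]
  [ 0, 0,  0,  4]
λ = 4: alg = 4, geom = 2

Step 1 — factor the characteristic polynomial to read off the algebraic multiplicities:
  χ_A(x) = (x - 4)^4

Step 2 — compute geometric multiplicities via the rank-nullity identity g(λ) = n − rank(A − λI):
  rank(A − (4)·I) = 2, so dim ker(A − (4)·I) = n − 2 = 2

Summary:
  λ = 4: algebraic multiplicity = 4, geometric multiplicity = 2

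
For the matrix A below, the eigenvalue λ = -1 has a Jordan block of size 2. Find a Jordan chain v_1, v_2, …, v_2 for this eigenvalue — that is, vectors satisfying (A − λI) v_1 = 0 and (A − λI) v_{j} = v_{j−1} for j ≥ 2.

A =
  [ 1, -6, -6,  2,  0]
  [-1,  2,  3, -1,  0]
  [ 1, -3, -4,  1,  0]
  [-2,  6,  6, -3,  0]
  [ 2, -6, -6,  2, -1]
A Jordan chain for λ = -1 of length 2:
v_1 = (2, -1, 1, -2, 2)ᵀ
v_2 = (1, 0, 0, 0, 0)ᵀ

Let N = A − (-1)·I. We want v_2 with N^2 v_2 = 0 but N^1 v_2 ≠ 0; then v_{j-1} := N · v_j for j = 2, …, 2.

Pick v_2 = (1, 0, 0, 0, 0)ᵀ.
Then v_1 = N · v_2 = (2, -1, 1, -2, 2)ᵀ.

Sanity check: (A − (-1)·I) v_1 = (0, 0, 0, 0, 0)ᵀ = 0. ✓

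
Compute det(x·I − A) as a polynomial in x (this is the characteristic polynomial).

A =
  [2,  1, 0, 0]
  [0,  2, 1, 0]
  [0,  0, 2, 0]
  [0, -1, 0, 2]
x^4 - 8*x^3 + 24*x^2 - 32*x + 16

Expanding det(x·I − A) (e.g. by cofactor expansion or by noting that A is similar to its Jordan form J, which has the same characteristic polynomial as A) gives
  χ_A(x) = x^4 - 8*x^3 + 24*x^2 - 32*x + 16
which factors as (x - 2)^4. The eigenvalues (with algebraic multiplicities) are λ = 2 with multiplicity 4.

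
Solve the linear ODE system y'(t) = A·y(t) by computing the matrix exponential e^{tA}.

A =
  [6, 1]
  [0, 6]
e^{tA} =
  [exp(6*t), t*exp(6*t)]
  [0, exp(6*t)]

Strategy: write A = P · J · P⁻¹ where J is a Jordan canonical form, so e^{tA} = P · e^{tJ} · P⁻¹, and e^{tJ} can be computed block-by-block.

A has Jordan form
J =
  [6, 1]
  [0, 6]
(up to reordering of blocks).

Per-block formulas:
  For a 2×2 Jordan block J_2(6): exp(t · J_2(6)) = e^(6t)·(I + t·N), where N is the 2×2 nilpotent shift.

After assembling e^{tJ} and conjugating by P, we get:

e^{tA} =
  [exp(6*t), t*exp(6*t)]
  [0, exp(6*t)]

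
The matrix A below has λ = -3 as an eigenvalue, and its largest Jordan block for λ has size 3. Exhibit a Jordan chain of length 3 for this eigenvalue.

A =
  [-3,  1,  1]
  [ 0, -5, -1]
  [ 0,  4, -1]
A Jordan chain for λ = -3 of length 3:
v_1 = (2, 0, 0)ᵀ
v_2 = (1, -2, 4)ᵀ
v_3 = (0, 1, 0)ᵀ

Let N = A − (-3)·I. We want v_3 with N^3 v_3 = 0 but N^2 v_3 ≠ 0; then v_{j-1} := N · v_j for j = 3, …, 2.

Pick v_3 = (0, 1, 0)ᵀ.
Then v_2 = N · v_3 = (1, -2, 4)ᵀ.
Then v_1 = N · v_2 = (2, 0, 0)ᵀ.

Sanity check: (A − (-3)·I) v_1 = (0, 0, 0)ᵀ = 0. ✓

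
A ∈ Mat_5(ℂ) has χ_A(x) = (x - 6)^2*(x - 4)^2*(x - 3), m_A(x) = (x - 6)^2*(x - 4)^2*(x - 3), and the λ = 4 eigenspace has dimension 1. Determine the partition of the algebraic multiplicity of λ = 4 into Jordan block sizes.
Block sizes for λ = 4: [2]

Step 1 — from the characteristic polynomial, algebraic multiplicity of λ = 4 is 2. From dim ker(A − (4)·I) = 1, there are exactly 1 Jordan blocks for λ = 4.
Step 2 — from the minimal polynomial, the factor (x − 4)^2 tells us the largest block for λ = 4 has size 2.
Step 3 — with total size 2, 1 blocks, and largest block 2, the block sizes (in nonincreasing order) are [2].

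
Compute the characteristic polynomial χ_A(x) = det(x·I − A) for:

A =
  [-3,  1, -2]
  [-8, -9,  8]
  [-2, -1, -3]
x^3 + 15*x^2 + 75*x + 125

Expanding det(x·I − A) (e.g. by cofactor expansion or by noting that A is similar to its Jordan form J, which has the same characteristic polynomial as A) gives
  χ_A(x) = x^3 + 15*x^2 + 75*x + 125
which factors as (x + 5)^3. The eigenvalues (with algebraic multiplicities) are λ = -5 with multiplicity 3.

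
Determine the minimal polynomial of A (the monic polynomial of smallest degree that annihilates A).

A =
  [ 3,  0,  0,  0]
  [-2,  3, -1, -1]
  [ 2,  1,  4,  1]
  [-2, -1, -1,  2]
x^3 - 9*x^2 + 27*x - 27

The characteristic polynomial is χ_A(x) = (x - 3)^4, so the eigenvalues are known. The minimal polynomial is
  m_A(x) = Π_λ (x − λ)^{k_λ}
where k_λ is the size of the *largest* Jordan block for λ (equivalently, the smallest k with (A − λI)^k v = 0 for every generalised eigenvector v of λ).

  λ = 3: largest Jordan block has size 3, contributing (x − 3)^3

So m_A(x) = (x - 3)^3 = x^3 - 9*x^2 + 27*x - 27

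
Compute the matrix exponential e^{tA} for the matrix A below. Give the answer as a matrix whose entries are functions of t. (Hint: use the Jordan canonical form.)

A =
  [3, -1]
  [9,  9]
e^{tA} =
  [-3*t*exp(6*t) + exp(6*t), -t*exp(6*t)]
  [9*t*exp(6*t), 3*t*exp(6*t) + exp(6*t)]

Strategy: write A = P · J · P⁻¹ where J is a Jordan canonical form, so e^{tA} = P · e^{tJ} · P⁻¹, and e^{tJ} can be computed block-by-block.

A has Jordan form
J =
  [6, 1]
  [0, 6]
(up to reordering of blocks).

Per-block formulas:
  For a 2×2 Jordan block J_2(6): exp(t · J_2(6)) = e^(6t)·(I + t·N), where N is the 2×2 nilpotent shift.

After assembling e^{tJ} and conjugating by P, we get:

e^{tA} =
  [-3*t*exp(6*t) + exp(6*t), -t*exp(6*t)]
  [9*t*exp(6*t), 3*t*exp(6*t) + exp(6*t)]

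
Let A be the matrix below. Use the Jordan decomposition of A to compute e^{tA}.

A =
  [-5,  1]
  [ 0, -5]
e^{tA} =
  [exp(-5*t), t*exp(-5*t)]
  [0, exp(-5*t)]

Strategy: write A = P · J · P⁻¹ where J is a Jordan canonical form, so e^{tA} = P · e^{tJ} · P⁻¹, and e^{tJ} can be computed block-by-block.

A has Jordan form
J =
  [-5,  1]
  [ 0, -5]
(up to reordering of blocks).

Per-block formulas:
  For a 2×2 Jordan block J_2(-5): exp(t · J_2(-5)) = e^(-5t)·(I + t·N), where N is the 2×2 nilpotent shift.

After assembling e^{tJ} and conjugating by P, we get:

e^{tA} =
  [exp(-5*t), t*exp(-5*t)]
  [0, exp(-5*t)]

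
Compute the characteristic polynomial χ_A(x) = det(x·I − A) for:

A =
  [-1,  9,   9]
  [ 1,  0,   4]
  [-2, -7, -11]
x^3 + 12*x^2 + 48*x + 64

Expanding det(x·I − A) (e.g. by cofactor expansion or by noting that A is similar to its Jordan form J, which has the same characteristic polynomial as A) gives
  χ_A(x) = x^3 + 12*x^2 + 48*x + 64
which factors as (x + 4)^3. The eigenvalues (with algebraic multiplicities) are λ = -4 with multiplicity 3.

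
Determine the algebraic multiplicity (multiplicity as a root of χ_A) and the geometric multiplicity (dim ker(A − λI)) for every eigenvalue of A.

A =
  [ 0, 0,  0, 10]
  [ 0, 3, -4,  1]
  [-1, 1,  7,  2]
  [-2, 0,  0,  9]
λ = 4: alg = 1, geom = 1; λ = 5: alg = 3, geom = 1

Step 1 — factor the characteristic polynomial to read off the algebraic multiplicities:
  χ_A(x) = (x - 5)^3*(x - 4)

Step 2 — compute geometric multiplicities via the rank-nullity identity g(λ) = n − rank(A − λI):
  rank(A − (4)·I) = 3, so dim ker(A − (4)·I) = n − 3 = 1
  rank(A − (5)·I) = 3, so dim ker(A − (5)·I) = n − 3 = 1

Summary:
  λ = 4: algebraic multiplicity = 1, geometric multiplicity = 1
  λ = 5: algebraic multiplicity = 3, geometric multiplicity = 1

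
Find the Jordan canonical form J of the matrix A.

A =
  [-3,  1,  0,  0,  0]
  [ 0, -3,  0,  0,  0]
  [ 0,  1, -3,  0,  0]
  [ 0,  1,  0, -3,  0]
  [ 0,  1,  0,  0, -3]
J_2(-3) ⊕ J_1(-3) ⊕ J_1(-3) ⊕ J_1(-3)

The characteristic polynomial is
  det(x·I − A) = x^5 + 15*x^4 + 90*x^3 + 270*x^2 + 405*x + 243 = (x + 3)^5

Eigenvalues and multiplicities (the geometric multiplicity of λ is n − rank(A − λI), which equals the number of Jordan blocks for λ):
  λ = -3: algebraic multiplicity = 5, geometric multiplicity = 4

Determining the block sizes for each eigenvalue:
  λ = -3: 4 blocks summing to 5 forces exactly one block of size 2 and the rest size 1 → block sizes [2, 1, 1, 1]

Assembling the blocks gives a Jordan form
J =
  [-3,  1,  0,  0,  0]
  [ 0, -3,  0,  0,  0]
  [ 0,  0, -3,  0,  0]
  [ 0,  0,  0, -3,  0]
  [ 0,  0,  0,  0, -3]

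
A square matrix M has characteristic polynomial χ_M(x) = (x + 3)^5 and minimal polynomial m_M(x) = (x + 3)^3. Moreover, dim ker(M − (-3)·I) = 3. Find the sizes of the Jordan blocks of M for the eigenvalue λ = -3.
Block sizes for λ = -3: [3, 1, 1]

Step 1 — from the characteristic polynomial, algebraic multiplicity of λ = -3 is 5. From dim ker(M − (-3)·I) = 3, there are exactly 3 Jordan blocks for λ = -3.
Step 2 — from the minimal polynomial, the factor (x + 3)^3 tells us the largest block for λ = -3 has size 3.
Step 3 — with total size 5, 3 blocks, and largest block 3, the block sizes (in nonincreasing order) are [3, 1, 1].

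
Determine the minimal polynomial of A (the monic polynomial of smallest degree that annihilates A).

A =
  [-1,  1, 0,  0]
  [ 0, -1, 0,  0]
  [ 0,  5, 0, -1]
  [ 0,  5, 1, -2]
x^2 + 2*x + 1

The characteristic polynomial is χ_A(x) = (x + 1)^4, so the eigenvalues are known. The minimal polynomial is
  m_A(x) = Π_λ (x − λ)^{k_λ}
where k_λ is the size of the *largest* Jordan block for λ (equivalently, the smallest k with (A − λI)^k v = 0 for every generalised eigenvector v of λ).

  λ = -1: largest Jordan block has size 2, contributing (x + 1)^2

So m_A(x) = (x + 1)^2 = x^2 + 2*x + 1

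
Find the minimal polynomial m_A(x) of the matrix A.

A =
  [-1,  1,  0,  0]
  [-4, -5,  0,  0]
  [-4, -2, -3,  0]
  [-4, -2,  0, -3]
x^2 + 6*x + 9

The characteristic polynomial is χ_A(x) = (x + 3)^4, so the eigenvalues are known. The minimal polynomial is
  m_A(x) = Π_λ (x − λ)^{k_λ}
where k_λ is the size of the *largest* Jordan block for λ (equivalently, the smallest k with (A − λI)^k v = 0 for every generalised eigenvector v of λ).

  λ = -3: largest Jordan block has size 2, contributing (x + 3)^2

So m_A(x) = (x + 3)^2 = x^2 + 6*x + 9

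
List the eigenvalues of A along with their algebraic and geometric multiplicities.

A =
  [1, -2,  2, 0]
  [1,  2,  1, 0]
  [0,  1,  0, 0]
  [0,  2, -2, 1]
λ = 1: alg = 4, geom = 2

Step 1 — factor the characteristic polynomial to read off the algebraic multiplicities:
  χ_A(x) = (x - 1)^4

Step 2 — compute geometric multiplicities via the rank-nullity identity g(λ) = n − rank(A − λI):
  rank(A − (1)·I) = 2, so dim ker(A − (1)·I) = n − 2 = 2

Summary:
  λ = 1: algebraic multiplicity = 4, geometric multiplicity = 2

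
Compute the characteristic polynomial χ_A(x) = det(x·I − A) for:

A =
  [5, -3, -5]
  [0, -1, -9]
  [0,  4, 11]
x^3 - 15*x^2 + 75*x - 125

Expanding det(x·I − A) (e.g. by cofactor expansion or by noting that A is similar to its Jordan form J, which has the same characteristic polynomial as A) gives
  χ_A(x) = x^3 - 15*x^2 + 75*x - 125
which factors as (x - 5)^3. The eigenvalues (with algebraic multiplicities) are λ = 5 with multiplicity 3.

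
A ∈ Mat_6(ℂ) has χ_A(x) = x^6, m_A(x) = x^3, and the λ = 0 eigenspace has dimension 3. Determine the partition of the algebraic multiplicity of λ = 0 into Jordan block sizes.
Block sizes for λ = 0: [3, 2, 1]

Step 1 — from the characteristic polynomial, algebraic multiplicity of λ = 0 is 6. From dim ker(A − (0)·I) = 3, there are exactly 3 Jordan blocks for λ = 0.
Step 2 — from the minimal polynomial, the factor (x − 0)^3 tells us the largest block for λ = 0 has size 3.
Step 3 — with total size 6, 3 blocks, and largest block 3, the block sizes (in nonincreasing order) are [3, 2, 1].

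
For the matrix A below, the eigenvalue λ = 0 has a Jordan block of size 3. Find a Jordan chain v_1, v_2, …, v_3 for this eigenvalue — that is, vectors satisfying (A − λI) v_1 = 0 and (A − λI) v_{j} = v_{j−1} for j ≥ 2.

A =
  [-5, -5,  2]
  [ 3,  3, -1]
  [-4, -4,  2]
A Jordan chain for λ = 0 of length 3:
v_1 = (2, -2, 0)ᵀ
v_2 = (-5, 3, -4)ᵀ
v_3 = (1, 0, 0)ᵀ

Let N = A − (0)·I. We want v_3 with N^3 v_3 = 0 but N^2 v_3 ≠ 0; then v_{j-1} := N · v_j for j = 3, …, 2.

Pick v_3 = (1, 0, 0)ᵀ.
Then v_2 = N · v_3 = (-5, 3, -4)ᵀ.
Then v_1 = N · v_2 = (2, -2, 0)ᵀ.

Sanity check: (A − (0)·I) v_1 = (0, 0, 0)ᵀ = 0. ✓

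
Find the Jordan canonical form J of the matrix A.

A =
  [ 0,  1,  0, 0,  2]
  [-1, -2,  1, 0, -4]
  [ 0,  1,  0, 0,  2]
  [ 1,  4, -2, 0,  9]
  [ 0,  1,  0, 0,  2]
J_3(0) ⊕ J_2(0)

The characteristic polynomial is
  det(x·I − A) = x^5

Eigenvalues and multiplicities (the geometric multiplicity of λ is n − rank(A − λI), which equals the number of Jordan blocks for λ):
  λ = 0: algebraic multiplicity = 5, geometric multiplicity = 2

Determining the block sizes for each eigenvalue:
  λ = 0: with am = 5 and gm = 2, the partition is not yet determined (e.g. several partitions of 5 into 2 parts exist). Let N = A − (0)·I. Computing rank(N^1) = 3, rank(N^2) = 1, rank(N^3) = 0; the number of blocks of size ≥ j is rank(N^{j−1}) − rank(N^j), giving [2, 2, 1]. So we have 1 block(s) of size 3, 1 block(s) of size 2 → block sizes [3, 2]

Assembling the blocks gives a Jordan form
J =
  [0, 1, 0, 0, 0]
  [0, 0, 1, 0, 0]
  [0, 0, 0, 0, 0]
  [0, 0, 0, 0, 1]
  [0, 0, 0, 0, 0]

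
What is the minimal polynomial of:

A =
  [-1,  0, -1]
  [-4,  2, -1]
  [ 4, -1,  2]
x^3 - 3*x^2 + 3*x - 1

The characteristic polynomial is χ_A(x) = (x - 1)^3, so the eigenvalues are known. The minimal polynomial is
  m_A(x) = Π_λ (x − λ)^{k_λ}
where k_λ is the size of the *largest* Jordan block for λ (equivalently, the smallest k with (A − λI)^k v = 0 for every generalised eigenvector v of λ).

  λ = 1: largest Jordan block has size 3, contributing (x − 1)^3

So m_A(x) = (x - 1)^3 = x^3 - 3*x^2 + 3*x - 1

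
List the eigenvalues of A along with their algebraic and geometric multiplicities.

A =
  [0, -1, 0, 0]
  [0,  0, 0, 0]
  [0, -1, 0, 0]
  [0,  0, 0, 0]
λ = 0: alg = 4, geom = 3

Step 1 — factor the characteristic polynomial to read off the algebraic multiplicities:
  χ_A(x) = x^4

Step 2 — compute geometric multiplicities via the rank-nullity identity g(λ) = n − rank(A − λI):
  rank(A − (0)·I) = 1, so dim ker(A − (0)·I) = n − 1 = 3

Summary:
  λ = 0: algebraic multiplicity = 4, geometric multiplicity = 3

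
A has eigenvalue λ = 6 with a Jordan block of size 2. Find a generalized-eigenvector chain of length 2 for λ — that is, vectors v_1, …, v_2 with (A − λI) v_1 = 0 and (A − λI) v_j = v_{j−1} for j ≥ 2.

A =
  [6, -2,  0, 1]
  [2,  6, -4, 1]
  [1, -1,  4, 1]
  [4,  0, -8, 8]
A Jordan chain for λ = 6 of length 2:
v_1 = (0, 2, 1, 4)ᵀ
v_2 = (1, 0, 0, 0)ᵀ

Let N = A − (6)·I. We want v_2 with N^2 v_2 = 0 but N^1 v_2 ≠ 0; then v_{j-1} := N · v_j for j = 2, …, 2.

Pick v_2 = (1, 0, 0, 0)ᵀ.
Then v_1 = N · v_2 = (0, 2, 1, 4)ᵀ.

Sanity check: (A − (6)·I) v_1 = (0, 0, 0, 0)ᵀ = 0. ✓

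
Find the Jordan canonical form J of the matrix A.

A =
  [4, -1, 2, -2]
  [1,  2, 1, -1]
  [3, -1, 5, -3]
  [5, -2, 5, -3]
J_3(2) ⊕ J_1(2)

The characteristic polynomial is
  det(x·I − A) = x^4 - 8*x^3 + 24*x^2 - 32*x + 16 = (x - 2)^4

Eigenvalues and multiplicities (the geometric multiplicity of λ is n − rank(A − λI), which equals the number of Jordan blocks for λ):
  λ = 2: algebraic multiplicity = 4, geometric multiplicity = 2

Determining the block sizes for each eigenvalue:
  λ = 2: with am = 4 and gm = 2, the partition is not yet determined (e.g. several partitions of 4 into 2 parts exist). Let N = A − (2)·I. Computing rank(N^1) = 2, rank(N^2) = 1, rank(N^3) = 0; the number of blocks of size ≥ j is rank(N^{j−1}) − rank(N^j), giving [2, 1, 1]. So we have 1 block(s) of size 3, 1 block(s) of size 1 → block sizes [3, 1]

Assembling the blocks gives a Jordan form
J =
  [2, 1, 0, 0]
  [0, 2, 1, 0]
  [0, 0, 2, 0]
  [0, 0, 0, 2]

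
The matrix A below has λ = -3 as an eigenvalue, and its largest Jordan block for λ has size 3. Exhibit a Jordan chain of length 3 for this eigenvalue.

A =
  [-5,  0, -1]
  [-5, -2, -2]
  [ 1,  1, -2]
A Jordan chain for λ = -3 of length 3:
v_1 = (3, 3, -6)ᵀ
v_2 = (-2, -5, 1)ᵀ
v_3 = (1, 0, 0)ᵀ

Let N = A − (-3)·I. We want v_3 with N^3 v_3 = 0 but N^2 v_3 ≠ 0; then v_{j-1} := N · v_j for j = 3, …, 2.

Pick v_3 = (1, 0, 0)ᵀ.
Then v_2 = N · v_3 = (-2, -5, 1)ᵀ.
Then v_1 = N · v_2 = (3, 3, -6)ᵀ.

Sanity check: (A − (-3)·I) v_1 = (0, 0, 0)ᵀ = 0. ✓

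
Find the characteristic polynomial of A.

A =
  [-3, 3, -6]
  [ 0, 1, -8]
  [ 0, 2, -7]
x^3 + 9*x^2 + 27*x + 27

Expanding det(x·I − A) (e.g. by cofactor expansion or by noting that A is similar to its Jordan form J, which has the same characteristic polynomial as A) gives
  χ_A(x) = x^3 + 9*x^2 + 27*x + 27
which factors as (x + 3)^3. The eigenvalues (with algebraic multiplicities) are λ = -3 with multiplicity 3.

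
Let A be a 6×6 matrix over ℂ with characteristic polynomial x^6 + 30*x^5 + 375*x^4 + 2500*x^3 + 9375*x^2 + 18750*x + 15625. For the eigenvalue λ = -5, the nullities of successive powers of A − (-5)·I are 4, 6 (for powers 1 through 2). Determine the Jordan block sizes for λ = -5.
Block sizes for λ = -5: [2, 2, 1, 1]

From the dimensions of kernels of powers, the number of Jordan blocks of size at least j is d_j − d_{j−1} where d_j = dim ker(N^j) (with d_0 = 0). Computing the differences gives [4, 2].
The number of blocks of size exactly k is (#blocks of size ≥ k) − (#blocks of size ≥ k + 1), so the partition is: 2 block(s) of size 1, 2 block(s) of size 2.
In nonincreasing order the block sizes are [2, 2, 1, 1].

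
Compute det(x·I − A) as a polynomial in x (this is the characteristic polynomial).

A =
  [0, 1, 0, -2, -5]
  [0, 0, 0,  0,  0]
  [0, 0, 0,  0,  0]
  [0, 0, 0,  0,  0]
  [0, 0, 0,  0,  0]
x^5

Expanding det(x·I − A) (e.g. by cofactor expansion or by noting that A is similar to its Jordan form J, which has the same characteristic polynomial as A) gives
  χ_A(x) = x^5
which factors as x^5. The eigenvalues (with algebraic multiplicities) are λ = 0 with multiplicity 5.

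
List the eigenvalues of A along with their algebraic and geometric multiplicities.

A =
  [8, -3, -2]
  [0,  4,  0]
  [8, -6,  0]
λ = 4: alg = 3, geom = 2

Step 1 — factor the characteristic polynomial to read off the algebraic multiplicities:
  χ_A(x) = (x - 4)^3

Step 2 — compute geometric multiplicities via the rank-nullity identity g(λ) = n − rank(A − λI):
  rank(A − (4)·I) = 1, so dim ker(A − (4)·I) = n − 1 = 2

Summary:
  λ = 4: algebraic multiplicity = 3, geometric multiplicity = 2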